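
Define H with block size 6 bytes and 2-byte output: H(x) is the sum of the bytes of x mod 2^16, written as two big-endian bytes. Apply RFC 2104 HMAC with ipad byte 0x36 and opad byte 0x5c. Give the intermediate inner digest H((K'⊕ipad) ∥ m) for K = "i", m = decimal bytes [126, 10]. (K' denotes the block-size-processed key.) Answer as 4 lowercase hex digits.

01f5

Key "i" = 69 is 1 byte ≤ B = 6; zero-pad to 6 bytes: K' = 69 00 00 00 00 00.
K' ⊕ ipad = 5f 36 36 36 36 36.
Inner input = 5f 36 36 36 36 36 ∥ 7e 0a.
Inner hash: sum = 95+54+54+54+54+54+126+10 = 501 → 01 f5.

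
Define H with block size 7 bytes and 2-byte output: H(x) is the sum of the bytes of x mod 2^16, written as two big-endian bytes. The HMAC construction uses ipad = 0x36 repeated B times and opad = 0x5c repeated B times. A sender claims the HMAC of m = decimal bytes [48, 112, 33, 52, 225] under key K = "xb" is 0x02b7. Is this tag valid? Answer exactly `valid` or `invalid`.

Key "xb" = 78 62 is 2 bytes ≤ B = 7; zero-pad to 7 bytes: K' = 78 62 00 00 00 00 00.
K' ⊕ ipad = 4e 54 36 36 36 36 36; K' ⊕ opad = 24 3e 5c 5c 5c 5c 5c.
Inner hash: sum = 78+84+54+54+54+54+54+48+112+33+52+225 = 902 → 03 86.
Outer hash (recomputed tag): sum = 36+62+92+92+92+92+92+3+134 = 695 → 02 b7.
Recomputed tag = 02b7; claimed = 02b7 → match.

valid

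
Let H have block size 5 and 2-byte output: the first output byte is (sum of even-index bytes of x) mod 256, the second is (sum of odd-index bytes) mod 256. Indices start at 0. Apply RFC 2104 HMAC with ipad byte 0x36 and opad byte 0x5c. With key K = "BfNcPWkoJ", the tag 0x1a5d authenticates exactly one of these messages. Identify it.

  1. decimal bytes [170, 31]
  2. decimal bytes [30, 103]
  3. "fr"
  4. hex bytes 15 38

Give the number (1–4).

1

Key "BfNcPWkoJ" = 42 66 4e 63 50 57 6b 6f 4a is 9 bytes > B = 5, so hash it first: H(key) = 95 8f, then zero-pad to 5 bytes: K' = 95 8f 00 00 00.
K' ⊕ ipad = a3 b9 36 36 36; K' ⊕ opad = c9 d3 5c 5c 5c.
m1: inner = H(a3 b9 36 36 36 aa 1f) = 2e 99; tag = H(c9 d3 5c 5c 5c 2e 99) = 1a5d ← matches
m2: inner = H(a3 b9 36 36 36 1e 67) = 76 0d; tag = H(c9 d3 5c 5c 5c 76 0d) = 8ea5
m3: inner = H(a3 b9 36 36 36 66 72) = 81 55; tag = H(c9 d3 5c 5c 5c 81 55) = d6b0
m4: inner = H(a3 b9 36 36 36 15 38) = 47 04; tag = H(c9 d3 5c 5c 5c 47 04) = 8576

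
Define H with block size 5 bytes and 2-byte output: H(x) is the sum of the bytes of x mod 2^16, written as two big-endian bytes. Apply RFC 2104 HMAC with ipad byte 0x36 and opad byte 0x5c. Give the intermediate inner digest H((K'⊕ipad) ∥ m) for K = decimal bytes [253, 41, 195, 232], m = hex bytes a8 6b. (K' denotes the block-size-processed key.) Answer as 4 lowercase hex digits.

Key decimal bytes [253, 41, 195, 232] = fd 29 c3 e8 is 4 bytes ≤ B = 5; zero-pad to 5 bytes: K' = fd 29 c3 e8 00.
K' ⊕ ipad = cb 1f f5 de 36.
Inner input = cb 1f f5 de 36 ∥ a8 6b.
Inner hash: sum = 203+31+245+222+54+168+107 = 1030 → 04 06.

0406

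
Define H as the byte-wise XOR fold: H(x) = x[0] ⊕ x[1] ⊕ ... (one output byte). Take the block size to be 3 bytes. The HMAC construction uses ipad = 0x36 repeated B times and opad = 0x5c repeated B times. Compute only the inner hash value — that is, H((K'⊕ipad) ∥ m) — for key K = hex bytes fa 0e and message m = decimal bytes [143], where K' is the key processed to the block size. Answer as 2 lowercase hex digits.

Key hex bytes fa 0e is 2 bytes ≤ B = 3; zero-pad to 3 bytes: K' = fa 0e 00.
K' ⊕ ipad = cc 38 36.
Inner input = cc 38 36 ∥ 8f.
Inner hash: XOR cc⊕38⊕36⊕8f = 4d.

4d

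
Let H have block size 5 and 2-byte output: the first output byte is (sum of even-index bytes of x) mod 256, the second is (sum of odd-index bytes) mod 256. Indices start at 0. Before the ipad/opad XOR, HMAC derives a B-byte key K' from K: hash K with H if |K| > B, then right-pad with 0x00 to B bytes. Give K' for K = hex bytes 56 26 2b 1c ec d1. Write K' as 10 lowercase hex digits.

6d13000000

|K| = 6 > B = 5, so first hash the key.
H(K): even-index sum = 365 mod 256 = 109; odd-index sum = 275 mod 256 = 19 → 6d 13.
Zero-pad H(K) = 6d 13 to 5 bytes: K' = 6d 13 00 00 00.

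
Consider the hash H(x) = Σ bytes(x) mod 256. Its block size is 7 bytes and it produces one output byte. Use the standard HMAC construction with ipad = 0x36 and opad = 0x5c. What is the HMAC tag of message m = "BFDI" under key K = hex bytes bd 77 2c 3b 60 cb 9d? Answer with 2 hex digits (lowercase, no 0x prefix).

7d

Key hex bytes bd 77 2c 3b 60 cb 9d is exactly B = 7 bytes: K' = bd 77 2c 3b 60 cb 9d.
K' ⊕ ipad = 8b 41 1a 0d 56 fd ab.  K' ⊕ opad = e1 2b 70 67 3c 97 c1.
Inner input = (K'⊕ipad) ∥ m = 8b 41 1a 0d 56 fd ab ∥ 42 46 44 49.
Inner hash: sum = 139+65+26+13+86+253+171+66+70+68+73 = 1030; mod 256 = 6 → 06.
Outer input = (K'⊕opad) ∥ inner = e1 2b 70 67 3c 97 c1 ∥ 06.
Outer hash (tag): sum = 225+43+112+103+60+151+193+6 = 893; mod 256 = 125 → 7d.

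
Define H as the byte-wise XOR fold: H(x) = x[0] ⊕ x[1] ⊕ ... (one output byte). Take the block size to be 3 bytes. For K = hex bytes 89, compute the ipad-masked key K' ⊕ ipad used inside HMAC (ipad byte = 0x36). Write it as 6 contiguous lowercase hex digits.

Key hex bytes 89 is 1 byte ≤ B = 3; zero-pad to 3 bytes: K' = 89 00 00.
XOR each byte with 0x36: 89⊕36=bf, 00⊕36=36, 00⊕36=36.

bf3636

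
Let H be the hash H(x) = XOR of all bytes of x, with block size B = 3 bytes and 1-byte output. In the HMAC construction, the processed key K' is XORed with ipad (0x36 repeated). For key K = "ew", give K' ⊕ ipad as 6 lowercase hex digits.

Key "ew" = 65 77 is 2 bytes ≤ B = 3; zero-pad to 3 bytes: K' = 65 77 00.
XOR each byte with 0x36: 65⊕36=53, 77⊕36=41, 00⊕36=36.

534136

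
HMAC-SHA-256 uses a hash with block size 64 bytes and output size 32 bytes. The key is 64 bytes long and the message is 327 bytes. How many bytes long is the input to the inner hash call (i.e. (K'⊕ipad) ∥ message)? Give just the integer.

391

Key is 64 ≤ 64 bytes, zero-padded: |K'| = 64.
Inner input = (K'⊕ipad) ∥ m → 64 + 327 = 391 bytes.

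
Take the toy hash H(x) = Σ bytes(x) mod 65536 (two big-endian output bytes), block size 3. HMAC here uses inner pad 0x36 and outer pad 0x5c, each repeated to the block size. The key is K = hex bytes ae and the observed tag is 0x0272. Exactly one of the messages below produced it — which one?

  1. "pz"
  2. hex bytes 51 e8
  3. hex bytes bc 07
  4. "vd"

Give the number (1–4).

3

Key hex bytes ae is 1 byte ≤ B = 3; zero-pad to 3 bytes: K' = ae 00 00.
K' ⊕ ipad = 98 36 36; K' ⊕ opad = f2 5c 5c.
m1: inner = H(98 36 36 70 7a) = 01 ee; tag = H(f2 5c 5c 01 ee) = 0299
m2: inner = H(98 36 36 51 e8) = 02 3d; tag = H(f2 5c 5c 02 3d) = 01e9
m3: inner = H(98 36 36 bc 07) = 01 c7; tag = H(f2 5c 5c 01 c7) = 0272 ← matches
m4: inner = H(98 36 36 76 64) = 01 de; tag = H(f2 5c 5c 01 de) = 0289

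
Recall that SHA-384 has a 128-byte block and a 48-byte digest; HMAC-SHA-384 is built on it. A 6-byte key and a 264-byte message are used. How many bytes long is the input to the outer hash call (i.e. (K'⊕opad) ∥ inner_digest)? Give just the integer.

Key is 6 ≤ 128 bytes, zero-padded: |K'| = 128.
Outer input = (K'⊕opad) ∥ H(inner) → 128 + 48 = 176 bytes.

176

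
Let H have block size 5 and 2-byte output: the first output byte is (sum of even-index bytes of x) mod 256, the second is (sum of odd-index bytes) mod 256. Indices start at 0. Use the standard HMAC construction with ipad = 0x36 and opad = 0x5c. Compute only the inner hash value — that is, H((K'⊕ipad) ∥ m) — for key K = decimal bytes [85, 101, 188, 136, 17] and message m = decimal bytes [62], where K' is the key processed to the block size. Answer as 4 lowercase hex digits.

Key decimal bytes [85, 101, 188, 136, 17] = 55 65 bc 88 11 is exactly B = 5 bytes: K' = 55 65 bc 88 11.
K' ⊕ ipad = 63 53 8a be 27.
Inner input = 63 53 8a be 27 ∥ 3e.
Inner hash: even-index sum = 276 mod 256 = 20; odd-index sum = 335 mod 256 = 79 → 14 4f.

144f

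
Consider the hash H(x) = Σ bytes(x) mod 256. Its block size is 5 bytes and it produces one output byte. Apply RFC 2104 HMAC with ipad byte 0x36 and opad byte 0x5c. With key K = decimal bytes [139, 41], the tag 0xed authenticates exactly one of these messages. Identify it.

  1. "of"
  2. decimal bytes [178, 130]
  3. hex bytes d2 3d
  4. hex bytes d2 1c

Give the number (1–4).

3

Key decimal bytes [139, 41] = 8b 29 is 2 bytes ≤ B = 5; zero-pad to 5 bytes: K' = 8b 29 00 00 00.
K' ⊕ ipad = bd 1f 36 36 36; K' ⊕ opad = d7 75 5c 5c 5c.
m1: inner = H(bd 1f 36 36 36 6f 66) = 53; tag = H(d7 75 5c 5c 5c 53) = b3
m2: inner = H(bd 1f 36 36 36 b2 82) = b2; tag = H(d7 75 5c 5c 5c b2) = 12
m3: inner = H(bd 1f 36 36 36 d2 3d) = 8d; tag = H(d7 75 5c 5c 5c 8d) = ed ← matches
m4: inner = H(bd 1f 36 36 36 d2 1c) = 6c; tag = H(d7 75 5c 5c 5c 6c) = cc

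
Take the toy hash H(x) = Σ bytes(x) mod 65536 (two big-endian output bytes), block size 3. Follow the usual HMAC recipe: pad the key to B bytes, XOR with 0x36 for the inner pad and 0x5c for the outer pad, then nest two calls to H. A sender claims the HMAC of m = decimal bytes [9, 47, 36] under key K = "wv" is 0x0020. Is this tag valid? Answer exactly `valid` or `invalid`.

invalid

Key "wv" = 77 76 is 2 bytes ≤ B = 3; zero-pad to 3 bytes: K' = 77 76 00.
K' ⊕ ipad = 41 40 36; K' ⊕ opad = 2b 2a 5c.
Inner hash: sum = 65+64+54+9+47+36 = 275 → 01 13.
Outer hash (recomputed tag): sum = 43+42+92+1+19 = 197 → 00 c5.
Recomputed tag = 00c5; claimed = 0020 → mismatch.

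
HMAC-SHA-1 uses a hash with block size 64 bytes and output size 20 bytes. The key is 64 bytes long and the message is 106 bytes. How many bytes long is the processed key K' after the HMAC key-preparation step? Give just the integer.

Key is 64 ≤ 64 bytes, zero-padded: |K'| = 64.

64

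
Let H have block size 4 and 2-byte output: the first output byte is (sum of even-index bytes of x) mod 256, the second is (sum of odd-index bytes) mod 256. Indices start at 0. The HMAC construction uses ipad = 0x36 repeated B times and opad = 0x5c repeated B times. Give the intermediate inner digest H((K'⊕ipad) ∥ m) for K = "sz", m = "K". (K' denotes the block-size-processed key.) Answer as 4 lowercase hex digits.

Key "sz" = 73 7a is 2 bytes ≤ B = 4; zero-pad to 4 bytes: K' = 73 7a 00 00.
K' ⊕ ipad = 45 4c 36 36.
Inner input = 45 4c 36 36 ∥ 4b.
Inner hash: even-index sum = 198 mod 256 = 198; odd-index sum = 130 mod 256 = 130 → c6 82.

c682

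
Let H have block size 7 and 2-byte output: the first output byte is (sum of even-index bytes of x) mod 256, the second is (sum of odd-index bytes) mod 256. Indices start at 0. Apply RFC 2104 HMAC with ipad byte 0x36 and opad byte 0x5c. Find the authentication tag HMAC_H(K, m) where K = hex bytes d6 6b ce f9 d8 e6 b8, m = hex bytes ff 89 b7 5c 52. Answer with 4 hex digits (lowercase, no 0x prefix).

88cf

Key hex bytes d6 6b ce f9 d8 e6 b8 is exactly B = 7 bytes: K' = d6 6b ce f9 d8 e6 b8.
K' ⊕ ipad = e0 5d f8 cf ee d0 8e.  K' ⊕ opad = 8a 37 92 a5 84 ba e4.
Inner input = (K'⊕ipad) ∥ m = e0 5d f8 cf ee d0 8e ∥ ff 89 b7 5c 52.
Inner hash: even-index sum = 1081 mod 256 = 57; odd-index sum = 1028 mod 256 = 4 → 39 04.
Outer input = (K'⊕opad) ∥ inner = 8a 37 92 a5 84 ba e4 ∥ 39 04.
Outer hash (tag): even-index sum = 648 mod 256 = 136; odd-index sum = 463 mod 256 = 207 → 88 cf.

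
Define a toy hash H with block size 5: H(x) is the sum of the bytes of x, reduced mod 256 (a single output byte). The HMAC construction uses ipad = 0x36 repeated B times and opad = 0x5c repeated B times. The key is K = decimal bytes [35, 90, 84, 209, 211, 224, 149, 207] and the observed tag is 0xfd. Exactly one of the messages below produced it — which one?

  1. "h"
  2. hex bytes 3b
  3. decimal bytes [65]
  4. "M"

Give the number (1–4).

Key decimal bytes [35, 90, 84, 209, 211, 224, 149, 207] = 23 5a 54 d1 d3 e0 95 cf is 8 bytes > B = 5, so hash it first: H(key) = b9, then zero-pad to 5 bytes: K' = b9 00 00 00 00.
K' ⊕ ipad = 8f 36 36 36 36; K' ⊕ opad = e5 5c 5c 5c 5c.
m1: inner = H(8f 36 36 36 36 68) = cf; tag = H(e5 5c 5c 5c 5c cf) = 24
m2: inner = H(8f 36 36 36 36 3b) = a2; tag = H(e5 5c 5c 5c 5c a2) = f7
m3: inner = H(8f 36 36 36 36 41) = a8; tag = H(e5 5c 5c 5c 5c a8) = fd ← matches
m4: inner = H(8f 36 36 36 36 4d) = b4; tag = H(e5 5c 5c 5c 5c b4) = 09

3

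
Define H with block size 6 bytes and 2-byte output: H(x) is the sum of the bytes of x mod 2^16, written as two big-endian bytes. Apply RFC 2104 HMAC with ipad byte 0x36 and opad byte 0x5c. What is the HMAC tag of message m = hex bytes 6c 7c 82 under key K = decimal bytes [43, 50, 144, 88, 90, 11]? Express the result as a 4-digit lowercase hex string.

Key decimal bytes [43, 50, 144, 88, 90, 11] = 2b 32 90 58 5a 0b is exactly B = 6 bytes: K' = 2b 32 90 58 5a 0b.
K' ⊕ ipad = 1d 04 a6 6e 6c 3d.  K' ⊕ opad = 77 6e cc 04 06 57.
Inner input = (K'⊕ipad) ∥ m = 1d 04 a6 6e 6c 3d ∥ 6c 7c 82.
Inner hash: sum = 29+4+166+110+108+61+108+124+130 = 840 → 03 48.
Outer input = (K'⊕opad) ∥ inner = 77 6e cc 04 06 57 ∥ 03 48.
Outer hash (tag): sum = 119+110+204+4+6+87+3+72 = 605 → 02 5d.

025d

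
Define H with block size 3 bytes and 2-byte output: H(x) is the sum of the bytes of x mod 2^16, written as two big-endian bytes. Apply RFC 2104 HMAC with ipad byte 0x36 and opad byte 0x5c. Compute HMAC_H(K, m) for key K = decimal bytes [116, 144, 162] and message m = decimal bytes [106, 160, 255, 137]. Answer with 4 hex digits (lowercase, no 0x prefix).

Key decimal bytes [116, 144, 162] = 74 90 a2 is exactly B = 3 bytes: K' = 74 90 a2.
K' ⊕ ipad = 42 a6 94.  K' ⊕ opad = 28 cc fe.
Inner input = (K'⊕ipad) ∥ m = 42 a6 94 ∥ 6a a0 ff 89.
Inner hash: sum = 66+166+148+106+160+255+137 = 1038 → 04 0e.
Outer input = (K'⊕opad) ∥ inner = 28 cc fe ∥ 04 0e.
Outer hash (tag): sum = 40+204+254+4+14 = 516 → 02 04.

0204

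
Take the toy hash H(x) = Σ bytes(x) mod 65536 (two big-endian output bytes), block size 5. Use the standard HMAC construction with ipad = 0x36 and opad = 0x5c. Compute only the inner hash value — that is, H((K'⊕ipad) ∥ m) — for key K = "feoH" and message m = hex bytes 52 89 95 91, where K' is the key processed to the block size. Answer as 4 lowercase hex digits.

Key "feoH" = 66 65 6f 48 is 4 bytes ≤ B = 5; zero-pad to 5 bytes: K' = 66 65 6f 48 00.
K' ⊕ ipad = 50 53 59 7e 36.
Inner input = 50 53 59 7e 36 ∥ 52 89 95 91.
Inner hash: sum = 80+83+89+126+54+82+137+149+145 = 945 → 03 b1.

03b1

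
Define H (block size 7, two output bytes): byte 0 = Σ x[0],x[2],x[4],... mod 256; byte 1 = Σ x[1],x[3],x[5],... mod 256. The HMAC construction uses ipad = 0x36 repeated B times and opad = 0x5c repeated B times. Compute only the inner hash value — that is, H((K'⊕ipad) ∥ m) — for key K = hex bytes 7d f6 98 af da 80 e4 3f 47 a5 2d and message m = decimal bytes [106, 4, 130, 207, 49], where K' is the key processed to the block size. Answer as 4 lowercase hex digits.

Key hex bytes 7d f6 98 af da 80 e4 3f 47 a5 2d is 11 bytes > B = 7, so hash it first: H(key) = 47 09, then zero-pad to 7 bytes: K' = 47 09 00 00 00 00 00.
K' ⊕ ipad = 71 3f 36 36 36 36 36.
Inner input = 71 3f 36 36 36 36 36 ∥ 6a 04 82 cf 31.
Inner hash: even-index sum = 486 mod 256 = 230; odd-index sum = 456 mod 256 = 200 → e6 c8.

e6c8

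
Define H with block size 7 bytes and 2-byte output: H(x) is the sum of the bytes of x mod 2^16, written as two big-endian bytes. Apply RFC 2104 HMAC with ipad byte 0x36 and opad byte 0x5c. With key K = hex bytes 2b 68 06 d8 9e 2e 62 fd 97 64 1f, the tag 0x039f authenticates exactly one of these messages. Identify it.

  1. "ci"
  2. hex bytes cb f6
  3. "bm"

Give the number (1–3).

3

Key hex bytes 2b 68 06 d8 9e 2e 62 fd 97 64 1f is 11 bytes > B = 7, so hash it first: H(key) = 04 b6, then zero-pad to 7 bytes: K' = 04 b6 00 00 00 00 00.
K' ⊕ ipad = 32 80 36 36 36 36 36; K' ⊕ opad = 58 ea 5c 5c 5c 5c 5c.
m1: inner = H(32 80 36 36 36 36 36 63 69) = 02 8c; tag = H(58 ea 5c 5c 5c 5c 5c 02 8c) = 039c
m2: inner = H(32 80 36 36 36 36 36 cb f6) = 03 81; tag = H(58 ea 5c 5c 5c 5c 5c 03 81) = 0392
m3: inner = H(32 80 36 36 36 36 36 62 6d) = 02 8f; tag = H(58 ea 5c 5c 5c 5c 5c 02 8f) = 039f ← matches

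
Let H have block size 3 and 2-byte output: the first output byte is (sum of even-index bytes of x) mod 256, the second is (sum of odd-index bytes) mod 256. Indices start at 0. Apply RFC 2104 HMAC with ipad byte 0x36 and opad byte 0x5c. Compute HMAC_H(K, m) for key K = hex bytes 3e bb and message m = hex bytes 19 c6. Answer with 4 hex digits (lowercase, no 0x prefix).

Key hex bytes 3e bb is 2 bytes ≤ B = 3; zero-pad to 3 bytes: K' = 3e bb 00.
K' ⊕ ipad = 08 8d 36.  K' ⊕ opad = 62 e7 5c.
Inner input = (K'⊕ipad) ∥ m = 08 8d 36 ∥ 19 c6.
Inner hash: even-index sum = 260 mod 256 = 4; odd-index sum = 166 mod 256 = 166 → 04 a6.
Outer input = (K'⊕opad) ∥ inner = 62 e7 5c ∥ 04 a6.
Outer hash (tag): even-index sum = 356 mod 256 = 100; odd-index sum = 235 mod 256 = 235 → 64 eb.

64eb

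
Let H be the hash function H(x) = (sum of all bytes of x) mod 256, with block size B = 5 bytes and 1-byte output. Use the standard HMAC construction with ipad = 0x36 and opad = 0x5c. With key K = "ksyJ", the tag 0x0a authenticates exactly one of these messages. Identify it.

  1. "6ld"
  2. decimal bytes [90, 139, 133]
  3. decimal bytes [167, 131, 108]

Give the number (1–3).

Key "ksyJ" = 6b 73 79 4a is 4 bytes ≤ B = 5; zero-pad to 5 bytes: K' = 6b 73 79 4a 00.
K' ⊕ ipad = 5d 45 4f 7c 36; K' ⊕ opad = 37 2f 25 16 5c.
m1: inner = H(5d 45 4f 7c 36 36 6c 64) = a9; tag = H(37 2f 25 16 5c a9) = a6
m2: inner = H(5d 45 4f 7c 36 5a 8b 85) = 0d; tag = H(37 2f 25 16 5c 0d) = 0a ← matches
m3: inner = H(5d 45 4f 7c 36 a7 83 6c) = 39; tag = H(37 2f 25 16 5c 39) = 36

2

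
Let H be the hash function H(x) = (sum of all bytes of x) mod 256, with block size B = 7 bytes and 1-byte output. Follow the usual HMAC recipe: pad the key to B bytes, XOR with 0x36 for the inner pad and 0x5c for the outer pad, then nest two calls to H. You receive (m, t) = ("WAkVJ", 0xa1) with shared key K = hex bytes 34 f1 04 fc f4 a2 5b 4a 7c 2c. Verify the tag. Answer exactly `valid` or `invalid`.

valid

Key hex bytes 34 f1 04 fc f4 a2 5b 4a 7c 2c is 10 bytes > B = 7, so hash it first: H(key) = 08, then zero-pad to 7 bytes: K' = 08 00 00 00 00 00 00.
K' ⊕ ipad = 3e 36 36 36 36 36 36; K' ⊕ opad = 54 5c 5c 5c 5c 5c 5c.
Inner hash: sum = 62+54+54+54+54+54+54+87+65+107+86+74 = 805; mod 256 = 37 → 25.
Outer hash (recomputed tag): sum = 84+92+92+92+92+92+92+37 = 673; mod 256 = 161 → a1.
Recomputed tag = a1; claimed = a1 → match.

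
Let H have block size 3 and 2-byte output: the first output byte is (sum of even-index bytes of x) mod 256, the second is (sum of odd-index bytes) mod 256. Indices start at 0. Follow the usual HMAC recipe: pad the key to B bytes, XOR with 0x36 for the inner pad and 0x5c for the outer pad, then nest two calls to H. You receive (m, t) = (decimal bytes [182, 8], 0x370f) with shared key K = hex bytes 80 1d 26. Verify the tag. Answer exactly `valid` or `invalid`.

Key hex bytes 80 1d 26 is exactly B = 3 bytes: K' = 80 1d 26.
K' ⊕ ipad = b6 2b 10; K' ⊕ opad = dc 41 7a.
Inner hash: even-index sum = 206 mod 256 = 206; odd-index sum = 225 mod 256 = 225 → ce e1.
Outer hash (recomputed tag): even-index sum = 567 mod 256 = 55; odd-index sum = 271 mod 256 = 15 → 37 0f.
Recomputed tag = 370f; claimed = 370f → match.

valid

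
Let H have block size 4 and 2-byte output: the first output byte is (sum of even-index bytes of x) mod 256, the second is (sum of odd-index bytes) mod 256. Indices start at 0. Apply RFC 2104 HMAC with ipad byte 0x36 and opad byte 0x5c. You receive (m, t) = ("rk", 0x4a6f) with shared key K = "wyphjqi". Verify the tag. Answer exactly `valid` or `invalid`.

invalid

Key "wyphjqi" = 77 79 70 68 6a 71 69 is 7 bytes > B = 4, so hash it first: H(key) = ba 52, then zero-pad to 4 bytes: K' = ba 52 00 00.
K' ⊕ ipad = 8c 64 36 36; K' ⊕ opad = e6 0e 5c 5c.
Inner hash: even-index sum = 308 mod 256 = 52; odd-index sum = 261 mod 256 = 5 → 34 05.
Outer hash (recomputed tag): even-index sum = 374 mod 256 = 118; odd-index sum = 111 mod 256 = 111 → 76 6f.
Recomputed tag = 766f; claimed = 4a6f → mismatch.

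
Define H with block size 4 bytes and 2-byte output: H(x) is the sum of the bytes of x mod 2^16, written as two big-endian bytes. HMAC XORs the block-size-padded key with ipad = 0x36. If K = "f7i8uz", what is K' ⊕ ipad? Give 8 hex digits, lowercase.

Key "f7i8uz" = 66 37 69 38 75 7a is 6 bytes > B = 4, so hash it first: H(key) = 02 2d, then zero-pad to 4 bytes: K' = 02 2d 00 00.
XOR each byte with 0x36: 02⊕36=34, 2d⊕36=1b, 00⊕36=36, 00⊕36=36.

341b3636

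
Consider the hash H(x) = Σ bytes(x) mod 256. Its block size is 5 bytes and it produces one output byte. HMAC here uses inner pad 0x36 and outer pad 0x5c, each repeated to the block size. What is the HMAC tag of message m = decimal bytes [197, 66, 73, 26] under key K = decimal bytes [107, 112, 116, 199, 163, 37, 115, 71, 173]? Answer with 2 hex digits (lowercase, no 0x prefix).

Key decimal bytes [107, 112, 116, 199, 163, 37, 115, 71, 173] = 6b 70 74 c7 a3 25 73 47 ad is 9 bytes > B = 5, so hash it first: H(key) = 45, then zero-pad to 5 bytes: K' = 45 00 00 00 00.
K' ⊕ ipad = 73 36 36 36 36.  K' ⊕ opad = 19 5c 5c 5c 5c.
Inner input = (K'⊕ipad) ∥ m = 73 36 36 36 36 ∥ c5 42 49 1a.
Inner hash: sum = 115+54+54+54+54+197+66+73+26 = 693; mod 256 = 181 → b5.
Outer input = (K'⊕opad) ∥ inner = 19 5c 5c 5c 5c ∥ b5.
Outer hash (tag): sum = 25+92+92+92+92+181 = 574; mod 256 = 62 → 3e.

3e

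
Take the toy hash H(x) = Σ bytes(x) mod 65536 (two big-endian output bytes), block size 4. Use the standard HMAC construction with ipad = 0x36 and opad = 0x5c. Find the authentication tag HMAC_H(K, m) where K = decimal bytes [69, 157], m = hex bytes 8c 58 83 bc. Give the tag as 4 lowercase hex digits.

Key decimal bytes [69, 157] = 45 9d is 2 bytes ≤ B = 4; zero-pad to 4 bytes: K' = 45 9d 00 00.
K' ⊕ ipad = 73 ab 36 36.  K' ⊕ opad = 19 c1 5c 5c.
Inner input = (K'⊕ipad) ∥ m = 73 ab 36 36 ∥ 8c 58 83 bc.
Inner hash: sum = 115+171+54+54+140+88+131+188 = 941 → 03 ad.
Outer input = (K'⊕opad) ∥ inner = 19 c1 5c 5c ∥ 03 ad.
Outer hash (tag): sum = 25+193+92+92+3+173 = 578 → 02 42.

0242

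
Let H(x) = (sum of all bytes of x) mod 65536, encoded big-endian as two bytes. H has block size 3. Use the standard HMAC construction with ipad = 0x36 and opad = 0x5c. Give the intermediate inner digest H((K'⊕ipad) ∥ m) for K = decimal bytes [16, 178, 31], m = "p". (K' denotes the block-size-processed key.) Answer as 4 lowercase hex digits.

0143

Key decimal bytes [16, 178, 31] = 10 b2 1f is exactly B = 3 bytes: K' = 10 b2 1f.
K' ⊕ ipad = 26 84 29.
Inner input = 26 84 29 ∥ 70.
Inner hash: sum = 38+132+41+112 = 323 → 01 43.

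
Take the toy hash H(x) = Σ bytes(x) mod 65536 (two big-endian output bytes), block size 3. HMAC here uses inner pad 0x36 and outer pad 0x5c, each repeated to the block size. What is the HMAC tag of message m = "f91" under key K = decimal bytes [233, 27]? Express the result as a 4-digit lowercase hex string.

Key decimal bytes [233, 27] = e9 1b is 2 bytes ≤ B = 3; zero-pad to 3 bytes: K' = e9 1b 00.
K' ⊕ ipad = df 2d 36.  K' ⊕ opad = b5 47 5c.
Inner input = (K'⊕ipad) ∥ m = df 2d 36 ∥ 66 39 31.
Inner hash: sum = 223+45+54+102+57+49 = 530 → 02 12.
Outer input = (K'⊕opad) ∥ inner = b5 47 5c ∥ 02 12.
Outer hash (tag): sum = 181+71+92+2+18 = 364 → 01 6c.

016c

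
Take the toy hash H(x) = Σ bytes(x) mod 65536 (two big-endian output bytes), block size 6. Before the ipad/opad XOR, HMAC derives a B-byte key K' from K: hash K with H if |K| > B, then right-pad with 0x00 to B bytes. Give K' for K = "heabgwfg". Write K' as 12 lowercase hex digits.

033b00000000

|K| = 8 > B = 6, so first hash the key.
H(K): sum = 104+101+97+98+103+119+102+103 = 827 → 03 3b.
Zero-pad H(K) = 03 3b to 6 bytes: K' = 03 3b 00 00 00 00.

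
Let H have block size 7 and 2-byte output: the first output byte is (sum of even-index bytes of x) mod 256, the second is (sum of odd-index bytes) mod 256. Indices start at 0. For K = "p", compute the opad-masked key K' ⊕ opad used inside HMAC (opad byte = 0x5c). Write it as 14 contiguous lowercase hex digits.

2c5c5c5c5c5c5c

Key "p" = 70 is 1 byte ≤ B = 7; zero-pad to 7 bytes: K' = 70 00 00 00 00 00 00.
XOR each byte with 0x5c: 70⊕5c=2c, 00⊕5c=5c, 00⊕5c=5c, 00⊕5c=5c, 00⊕5c=5c, 00⊕5c=5c, 00⊕5c=5c.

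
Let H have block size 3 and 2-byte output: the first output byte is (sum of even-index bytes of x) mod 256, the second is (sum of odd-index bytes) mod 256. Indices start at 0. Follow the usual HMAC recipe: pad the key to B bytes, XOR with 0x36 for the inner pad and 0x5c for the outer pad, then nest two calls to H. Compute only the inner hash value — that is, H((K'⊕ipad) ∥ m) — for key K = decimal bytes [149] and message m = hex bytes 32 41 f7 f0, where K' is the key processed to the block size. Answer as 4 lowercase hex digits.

Key decimal bytes [149] = 95 is 1 byte ≤ B = 3; zero-pad to 3 bytes: K' = 95 00 00.
K' ⊕ ipad = a3 36 36.
Inner input = a3 36 36 ∥ 32 41 f7 f0.
Inner hash: even-index sum = 522 mod 256 = 10; odd-index sum = 351 mod 256 = 95 → 0a 5f.

0a5f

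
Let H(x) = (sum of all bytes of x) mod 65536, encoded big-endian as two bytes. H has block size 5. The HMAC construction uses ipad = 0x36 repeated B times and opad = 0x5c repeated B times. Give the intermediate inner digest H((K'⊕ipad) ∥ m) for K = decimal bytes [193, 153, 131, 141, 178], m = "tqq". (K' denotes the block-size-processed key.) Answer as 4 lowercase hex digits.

Key decimal bytes [193, 153, 131, 141, 178] = c1 99 83 8d b2 is exactly B = 5 bytes: K' = c1 99 83 8d b2.
K' ⊕ ipad = f7 af b5 bb 84.
Inner input = f7 af b5 bb 84 ∥ 74 71 71.
Inner hash: sum = 247+175+181+187+132+116+113+113 = 1264 → 04 f0.

04f0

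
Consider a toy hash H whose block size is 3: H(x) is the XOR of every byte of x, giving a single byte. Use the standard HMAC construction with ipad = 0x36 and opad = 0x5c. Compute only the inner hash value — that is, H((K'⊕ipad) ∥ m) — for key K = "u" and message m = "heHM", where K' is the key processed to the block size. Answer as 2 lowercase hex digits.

4b

Key "u" = 75 is 1 byte ≤ B = 3; zero-pad to 3 bytes: K' = 75 00 00.
K' ⊕ ipad = 43 36 36.
Inner input = 43 36 36 ∥ 68 65 48 4d.
Inner hash: XOR 43⊕36⊕36⊕68⊕65⊕48⊕4d = 4b.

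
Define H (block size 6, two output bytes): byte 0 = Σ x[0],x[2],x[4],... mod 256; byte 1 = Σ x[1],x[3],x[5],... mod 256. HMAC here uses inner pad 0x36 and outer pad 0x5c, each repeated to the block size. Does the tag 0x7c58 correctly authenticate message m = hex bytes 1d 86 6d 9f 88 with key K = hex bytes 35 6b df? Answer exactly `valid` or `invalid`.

invalid

Key hex bytes 35 6b df is 3 bytes ≤ B = 6; zero-pad to 6 bytes: K' = 35 6b df 00 00 00.
K' ⊕ ipad = 03 5d e9 36 36 36; K' ⊕ opad = 69 37 83 5c 5c 5c.
Inner hash: even-index sum = 564 mod 256 = 52; odd-index sum = 494 mod 256 = 238 → 34 ee.
Outer hash (recomputed tag): even-index sum = 380 mod 256 = 124; odd-index sum = 477 mod 256 = 221 → 7c dd.
Recomputed tag = 7cdd; claimed = 7c58 → mismatch.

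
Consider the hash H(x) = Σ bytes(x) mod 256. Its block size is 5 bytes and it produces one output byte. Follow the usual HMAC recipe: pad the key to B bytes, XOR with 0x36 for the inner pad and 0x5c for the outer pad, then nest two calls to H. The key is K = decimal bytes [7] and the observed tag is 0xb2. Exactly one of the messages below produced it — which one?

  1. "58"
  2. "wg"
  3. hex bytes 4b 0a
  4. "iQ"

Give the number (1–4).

Key decimal bytes [7] = 07 is 1 byte ≤ B = 5; zero-pad to 5 bytes: K' = 07 00 00 00 00.
K' ⊕ ipad = 31 36 36 36 36; K' ⊕ opad = 5b 5c 5c 5c 5c.
m1: inner = H(31 36 36 36 36 35 38) = 76; tag = H(5b 5c 5c 5c 5c 76) = 41
m2: inner = H(31 36 36 36 36 77 67) = e7; tag = H(5b 5c 5c 5c 5c e7) = b2 ← matches
m3: inner = H(31 36 36 36 36 4b 0a) = 5e; tag = H(5b 5c 5c 5c 5c 5e) = 29
m4: inner = H(31 36 36 36 36 69 51) = c3; tag = H(5b 5c 5c 5c 5c c3) = 8e

2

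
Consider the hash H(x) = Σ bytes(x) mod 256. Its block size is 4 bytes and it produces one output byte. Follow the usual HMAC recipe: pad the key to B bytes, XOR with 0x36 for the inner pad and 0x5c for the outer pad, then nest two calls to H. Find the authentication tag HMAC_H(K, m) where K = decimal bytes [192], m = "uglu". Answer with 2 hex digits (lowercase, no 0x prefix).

Key decimal bytes [192] = c0 is 1 byte ≤ B = 4; zero-pad to 4 bytes: K' = c0 00 00 00.
K' ⊕ ipad = f6 36 36 36.  K' ⊕ opad = 9c 5c 5c 5c.
Inner input = (K'⊕ipad) ∥ m = f6 36 36 36 ∥ 75 67 6c 75.
Inner hash: sum = 246+54+54+54+117+103+108+117 = 853; mod 256 = 85 → 55.
Outer input = (K'⊕opad) ∥ inner = 9c 5c 5c 5c ∥ 55.
Outer hash (tag): sum = 156+92+92+92+85 = 517; mod 256 = 5 → 05.

05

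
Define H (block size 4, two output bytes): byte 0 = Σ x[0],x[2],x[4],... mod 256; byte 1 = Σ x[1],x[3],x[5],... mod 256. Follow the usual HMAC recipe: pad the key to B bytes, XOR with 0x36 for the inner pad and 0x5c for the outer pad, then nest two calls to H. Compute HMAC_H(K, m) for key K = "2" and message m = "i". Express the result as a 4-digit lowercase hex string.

Key "2" = 32 is 1 byte ≤ B = 4; zero-pad to 4 bytes: K' = 32 00 00 00.
K' ⊕ ipad = 04 36 36 36.  K' ⊕ opad = 6e 5c 5c 5c.
Inner input = (K'⊕ipad) ∥ m = 04 36 36 36 ∥ 69.
Inner hash: even-index sum = 163 mod 256 = 163; odd-index sum = 108 mod 256 = 108 → a3 6c.
Outer input = (K'⊕opad) ∥ inner = 6e 5c 5c 5c ∥ a3 6c.
Outer hash (tag): even-index sum = 365 mod 256 = 109; odd-index sum = 292 mod 256 = 36 → 6d 24.

6d24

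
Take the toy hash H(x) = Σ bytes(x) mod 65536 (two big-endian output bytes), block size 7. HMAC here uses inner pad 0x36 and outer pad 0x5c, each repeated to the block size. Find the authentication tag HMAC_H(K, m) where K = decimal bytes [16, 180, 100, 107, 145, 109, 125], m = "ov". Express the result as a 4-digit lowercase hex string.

Key decimal bytes [16, 180, 100, 107, 145, 109, 125] = 10 b4 64 6b 91 6d 7d is exactly B = 7 bytes: K' = 10 b4 64 6b 91 6d 7d.
K' ⊕ ipad = 26 82 52 5d a7 5b 4b.  K' ⊕ opad = 4c e8 38 37 cd 31 21.
Inner input = (K'⊕ipad) ∥ m = 26 82 52 5d a7 5b 4b ∥ 6f 76.
Inner hash: sum = 38+130+82+93+167+91+75+111+118 = 905 → 03 89.
Outer input = (K'⊕opad) ∥ inner = 4c e8 38 37 cd 31 21 ∥ 03 89.
Outer hash (tag): sum = 76+232+56+55+205+49+33+3+137 = 846 → 03 4e.

034e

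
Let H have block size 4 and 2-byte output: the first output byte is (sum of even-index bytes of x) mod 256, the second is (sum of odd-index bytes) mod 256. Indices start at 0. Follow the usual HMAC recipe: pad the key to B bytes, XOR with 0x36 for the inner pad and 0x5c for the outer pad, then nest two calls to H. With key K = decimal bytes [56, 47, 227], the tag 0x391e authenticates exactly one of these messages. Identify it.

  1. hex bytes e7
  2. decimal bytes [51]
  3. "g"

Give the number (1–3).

Key decimal bytes [56, 47, 227] = 38 2f e3 is 3 bytes ≤ B = 4; zero-pad to 4 bytes: K' = 38 2f e3 00.
K' ⊕ ipad = 0e 19 d5 36; K' ⊕ opad = 64 73 bf 5c.
m1: inner = H(0e 19 d5 36 e7) = ca 4f; tag = H(64 73 bf 5c ca 4f) = ed1e
m2: inner = H(0e 19 d5 36 33) = 16 4f; tag = H(64 73 bf 5c 16 4f) = 391e ← matches
m3: inner = H(0e 19 d5 36 67) = 4a 4f; tag = H(64 73 bf 5c 4a 4f) = 6d1e

2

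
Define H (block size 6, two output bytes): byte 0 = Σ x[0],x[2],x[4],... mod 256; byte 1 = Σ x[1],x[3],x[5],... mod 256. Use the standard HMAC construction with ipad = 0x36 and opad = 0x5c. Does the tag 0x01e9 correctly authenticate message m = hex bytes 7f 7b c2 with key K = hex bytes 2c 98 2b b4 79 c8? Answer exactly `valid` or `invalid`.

Key hex bytes 2c 98 2b b4 79 c8 is exactly B = 6 bytes: K' = 2c 98 2b b4 79 c8.
K' ⊕ ipad = 1a ae 1d 82 4f fe; K' ⊕ opad = 70 c4 77 e8 25 94.
Inner hash: even-index sum = 455 mod 256 = 199; odd-index sum = 681 mod 256 = 169 → c7 a9.
Outer hash (recomputed tag): even-index sum = 467 mod 256 = 211; odd-index sum = 745 mod 256 = 233 → d3 e9.
Recomputed tag = d3e9; claimed = 01e9 → mismatch.

invalid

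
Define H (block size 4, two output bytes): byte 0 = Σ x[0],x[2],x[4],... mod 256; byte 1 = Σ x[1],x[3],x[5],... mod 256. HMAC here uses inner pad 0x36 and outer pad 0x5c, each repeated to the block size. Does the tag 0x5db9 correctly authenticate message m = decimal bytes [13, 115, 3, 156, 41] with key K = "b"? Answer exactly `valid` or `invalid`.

Key "b" = 62 is 1 byte ≤ B = 4; zero-pad to 4 bytes: K' = 62 00 00 00.
K' ⊕ ipad = 54 36 36 36; K' ⊕ opad = 3e 5c 5c 5c.
Inner hash: even-index sum = 195 mod 256 = 195; odd-index sum = 379 mod 256 = 123 → c3 7b.
Outer hash (recomputed tag): even-index sum = 349 mod 256 = 93; odd-index sum = 307 mod 256 = 51 → 5d 33.
Recomputed tag = 5d33; claimed = 5db9 → mismatch.

invalid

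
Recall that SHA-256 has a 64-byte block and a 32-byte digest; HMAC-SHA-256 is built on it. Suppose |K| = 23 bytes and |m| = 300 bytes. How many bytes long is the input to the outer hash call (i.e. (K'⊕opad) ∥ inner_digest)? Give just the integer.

96

Key is 23 ≤ 64 bytes, zero-padded: |K'| = 64.
Outer input = (K'⊕opad) ∥ H(inner) → 64 + 32 = 96 bytes.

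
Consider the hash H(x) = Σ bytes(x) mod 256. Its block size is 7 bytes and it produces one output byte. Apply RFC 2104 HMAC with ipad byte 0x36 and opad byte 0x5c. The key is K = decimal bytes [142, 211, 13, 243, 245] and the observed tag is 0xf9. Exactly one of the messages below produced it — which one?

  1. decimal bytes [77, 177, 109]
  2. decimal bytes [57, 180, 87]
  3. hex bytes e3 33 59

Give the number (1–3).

1

Key decimal bytes [142, 211, 13, 243, 245] = 8e d3 0d f3 f5 is 5 bytes ≤ B = 7; zero-pad to 7 bytes: K' = 8e d3 0d f3 f5 00 00.
K' ⊕ ipad = b8 e5 3b c5 c3 36 36; K' ⊕ opad = d2 8f 51 af a9 5c 5c.
m1: inner = H(b8 e5 3b c5 c3 36 36 4d b1 6d) = 37; tag = H(d2 8f 51 af a9 5c 5c 37) = f9 ← matches
m2: inner = H(b8 e5 3b c5 c3 36 36 39 b4 57) = 10; tag = H(d2 8f 51 af a9 5c 5c 10) = d2
m3: inner = H(b8 e5 3b c5 c3 36 36 e3 33 59) = 3b; tag = H(d2 8f 51 af a9 5c 5c 3b) = fd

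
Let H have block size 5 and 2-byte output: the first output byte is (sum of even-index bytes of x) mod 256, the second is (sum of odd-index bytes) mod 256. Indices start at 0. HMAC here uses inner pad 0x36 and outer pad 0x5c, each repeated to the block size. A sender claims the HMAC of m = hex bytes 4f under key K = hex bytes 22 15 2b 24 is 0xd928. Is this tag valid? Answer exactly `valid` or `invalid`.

invalid

Key hex bytes 22 15 2b 24 is 4 bytes ≤ B = 5; zero-pad to 5 bytes: K' = 22 15 2b 24 00.
K' ⊕ ipad = 14 23 1d 12 36; K' ⊕ opad = 7e 49 77 78 5c.
Inner hash: even-index sum = 103 mod 256 = 103; odd-index sum = 132 mod 256 = 132 → 67 84.
Outer hash (recomputed tag): even-index sum = 469 mod 256 = 213; odd-index sum = 296 mod 256 = 40 → d5 28.
Recomputed tag = d528; claimed = d928 → mismatch.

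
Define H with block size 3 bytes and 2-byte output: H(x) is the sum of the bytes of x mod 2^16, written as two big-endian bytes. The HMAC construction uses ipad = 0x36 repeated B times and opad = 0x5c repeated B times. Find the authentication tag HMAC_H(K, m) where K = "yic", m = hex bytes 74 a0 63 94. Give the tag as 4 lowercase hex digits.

00aa

Key "yic" = 79 69 63 is exactly B = 3 bytes: K' = 79 69 63.
K' ⊕ ipad = 4f 5f 55.  K' ⊕ opad = 25 35 3f.
Inner input = (K'⊕ipad) ∥ m = 4f 5f 55 ∥ 74 a0 63 94.
Inner hash: sum = 79+95+85+116+160+99+148 = 782 → 03 0e.
Outer input = (K'⊕opad) ∥ inner = 25 35 3f ∥ 03 0e.
Outer hash (tag): sum = 37+53+63+3+14 = 170 → 00 aa.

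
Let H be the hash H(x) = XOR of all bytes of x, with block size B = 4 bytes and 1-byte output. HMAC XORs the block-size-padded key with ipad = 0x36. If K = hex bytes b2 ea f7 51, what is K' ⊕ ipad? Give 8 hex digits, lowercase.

Key hex bytes b2 ea f7 51 is exactly B = 4 bytes: K' = b2 ea f7 51.
XOR each byte with 0x36: b2⊕36=84, ea⊕36=dc, f7⊕36=c1, 51⊕36=67.

84dcc167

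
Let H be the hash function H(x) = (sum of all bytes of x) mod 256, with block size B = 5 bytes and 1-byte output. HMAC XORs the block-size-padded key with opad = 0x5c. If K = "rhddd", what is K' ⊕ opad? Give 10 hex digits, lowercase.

2e34383838

Key "rhddd" = 72 68 64 64 64 is exactly B = 5 bytes: K' = 72 68 64 64 64.
XOR each byte with 0x5c: 72⊕5c=2e, 68⊕5c=34, 64⊕5c=38, 64⊕5c=38, 64⊕5c=38.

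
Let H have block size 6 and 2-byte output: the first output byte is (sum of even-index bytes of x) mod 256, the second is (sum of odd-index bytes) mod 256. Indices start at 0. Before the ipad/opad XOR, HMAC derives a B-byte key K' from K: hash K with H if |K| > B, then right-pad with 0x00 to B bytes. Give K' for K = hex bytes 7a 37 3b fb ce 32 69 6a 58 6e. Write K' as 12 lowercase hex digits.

443c00000000

|K| = 10 > B = 6, so first hash the key.
H(K): even-index sum = 580 mod 256 = 68; odd-index sum = 572 mod 256 = 60 → 44 3c.
Zero-pad H(K) = 44 3c to 6 bytes: K' = 44 3c 00 00 00 00.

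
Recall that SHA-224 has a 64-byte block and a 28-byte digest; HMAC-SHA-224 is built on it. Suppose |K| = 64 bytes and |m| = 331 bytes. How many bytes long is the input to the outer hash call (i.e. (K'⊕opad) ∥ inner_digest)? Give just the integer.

Key is 64 ≤ 64 bytes, zero-padded: |K'| = 64.
Outer input = (K'⊕opad) ∥ H(inner) → 64 + 28 = 92 bytes.

92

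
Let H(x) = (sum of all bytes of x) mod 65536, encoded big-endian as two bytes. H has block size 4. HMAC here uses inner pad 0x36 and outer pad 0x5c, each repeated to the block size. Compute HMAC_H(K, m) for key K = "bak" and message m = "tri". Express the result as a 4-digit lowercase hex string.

019d

Key "bak" = 62 61 6b is 3 bytes ≤ B = 4; zero-pad to 4 bytes: K' = 62 61 6b 00.
K' ⊕ ipad = 54 57 5d 36.  K' ⊕ opad = 3e 3d 37 5c.
Inner input = (K'⊕ipad) ∥ m = 54 57 5d 36 ∥ 74 72 69.
Inner hash: sum = 84+87+93+54+116+114+105 = 653 → 02 8d.
Outer input = (K'⊕opad) ∥ inner = 3e 3d 37 5c ∥ 02 8d.
Outer hash (tag): sum = 62+61+55+92+2+141 = 413 → 01 9d.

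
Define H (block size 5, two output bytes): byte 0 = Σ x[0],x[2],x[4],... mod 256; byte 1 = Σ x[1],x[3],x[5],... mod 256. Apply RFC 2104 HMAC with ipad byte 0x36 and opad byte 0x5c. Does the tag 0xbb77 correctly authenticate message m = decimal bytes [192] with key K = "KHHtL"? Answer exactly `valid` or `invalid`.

Key "KHHtL" = 4b 48 48 74 4c is exactly B = 5 bytes: K' = 4b 48 48 74 4c.
K' ⊕ ipad = 7d 7e 7e 42 7a; K' ⊕ opad = 17 14 14 28 10.
Inner hash: even-index sum = 373 mod 256 = 117; odd-index sum = 384 mod 256 = 128 → 75 80.
Outer hash (recomputed tag): even-index sum = 187 mod 256 = 187; odd-index sum = 177 mod 256 = 177 → bb b1.
Recomputed tag = bbb1; claimed = bb77 → mismatch.

invalid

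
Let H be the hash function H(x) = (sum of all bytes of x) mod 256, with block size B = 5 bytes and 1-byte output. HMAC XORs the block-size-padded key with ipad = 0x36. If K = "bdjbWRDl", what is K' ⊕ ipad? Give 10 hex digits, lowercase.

dd36363636

Key "bdjbWRDl" = 62 64 6a 62 57 52 44 6c is 8 bytes > B = 5, so hash it first: H(key) = eb, then zero-pad to 5 bytes: K' = eb 00 00 00 00.
XOR each byte with 0x36: eb⊕36=dd, 00⊕36=36, 00⊕36=36, 00⊕36=36, 00⊕36=36.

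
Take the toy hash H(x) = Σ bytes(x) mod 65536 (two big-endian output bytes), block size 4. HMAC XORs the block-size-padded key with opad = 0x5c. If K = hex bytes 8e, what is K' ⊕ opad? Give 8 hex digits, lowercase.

d25c5c5c

Key hex bytes 8e is 1 byte ≤ B = 4; zero-pad to 4 bytes: K' = 8e 00 00 00.
XOR each byte with 0x5c: 8e⊕5c=d2, 00⊕5c=5c, 00⊕5c=5c, 00⊕5c=5c.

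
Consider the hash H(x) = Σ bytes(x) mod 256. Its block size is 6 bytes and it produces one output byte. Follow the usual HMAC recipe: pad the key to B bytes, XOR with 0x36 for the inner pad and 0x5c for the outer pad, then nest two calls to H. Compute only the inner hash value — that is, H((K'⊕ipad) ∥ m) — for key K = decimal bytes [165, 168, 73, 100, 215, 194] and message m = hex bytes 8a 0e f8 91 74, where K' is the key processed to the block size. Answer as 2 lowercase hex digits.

6c

Key decimal bytes [165, 168, 73, 100, 215, 194] = a5 a8 49 64 d7 c2 is exactly B = 6 bytes: K' = a5 a8 49 64 d7 c2.
K' ⊕ ipad = 93 9e 7f 52 e1 f4.
Inner input = 93 9e 7f 52 e1 f4 ∥ 8a 0e f8 91 74.
Inner hash: sum = 147+158+127+82+225+244+138+14+248+145+116 = 1644; mod 256 = 108 → 6c.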